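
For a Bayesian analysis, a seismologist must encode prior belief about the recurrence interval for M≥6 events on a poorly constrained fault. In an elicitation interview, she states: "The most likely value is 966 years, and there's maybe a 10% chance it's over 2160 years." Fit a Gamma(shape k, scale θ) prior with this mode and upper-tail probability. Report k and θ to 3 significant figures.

Gamma(k,θ) with k>1 has mode (k−1)θ, so θ = 966/(k−1).
Need P(X < 2160) = 0.9 with θ tied to k this way. Start at k = 2, θ = 966: P(X<2160) ≈ 0.654.
Too low — raise k to concentrate. Iterating converges to k ≈ 3.97.
Then θ = 966/(3.97−1) ≈ 325.

k ≈ 3.97, θ ≈ 325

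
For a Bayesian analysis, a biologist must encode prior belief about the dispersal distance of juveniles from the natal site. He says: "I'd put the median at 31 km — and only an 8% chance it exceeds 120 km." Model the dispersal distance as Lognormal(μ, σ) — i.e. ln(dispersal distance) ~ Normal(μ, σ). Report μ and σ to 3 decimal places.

μ ≈ 3.434, σ ≈ 0.963

If T ~ Lognormal(μ,σ) then ln T ~ Normal(μ,σ), so the p-quantile of ln T is μ + z_p·σ.
ln(31) = 3.434 and ln(120) = 4.787; z_{0.5} = 0, z_{0.92} = 1.405.
σ = (4.787 − 3.434)/(1.405 − (0)) = 0.963.
μ = 3.434 − (0)·0.963 = 3.434.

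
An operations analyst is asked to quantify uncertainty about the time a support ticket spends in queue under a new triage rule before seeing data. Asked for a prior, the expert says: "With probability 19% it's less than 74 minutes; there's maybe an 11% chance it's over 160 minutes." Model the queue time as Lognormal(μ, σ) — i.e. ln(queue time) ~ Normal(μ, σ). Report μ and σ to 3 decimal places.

μ ≈ 4.626, σ ≈ 0.366

If T ~ Lognormal(μ,σ) then ln T ~ Normal(μ,σ), so the p-quantile of ln T is μ + z_p·σ.
ln(74) = 4.304 and ln(160) = 5.075; z_{0.19} = -0.8779, z_{0.89} = 1.227.
σ = (5.075 − 4.304)/(1.227 − (-0.8779)) = 0.366.
μ = 4.304 − (-0.8779)·0.366 = 4.626.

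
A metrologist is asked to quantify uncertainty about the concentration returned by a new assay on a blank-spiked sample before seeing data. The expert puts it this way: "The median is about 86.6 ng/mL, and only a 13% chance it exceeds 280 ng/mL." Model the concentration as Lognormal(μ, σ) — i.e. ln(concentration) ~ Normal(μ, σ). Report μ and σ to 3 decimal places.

If T ~ Lognormal(μ,σ) then ln T ~ Normal(μ,σ), so the p-quantile of ln T is μ + z_p·σ.
ln(86.6) = 4.461 and ln(280) = 5.635; z_{0.5} = 0, z_{0.87} = 1.126.
σ = (5.635 − 4.461)/(1.126 − (0)) = 1.042.
μ = 4.461 − (0)·1.042 = 4.461.

μ ≈ 4.461, σ ≈ 1.042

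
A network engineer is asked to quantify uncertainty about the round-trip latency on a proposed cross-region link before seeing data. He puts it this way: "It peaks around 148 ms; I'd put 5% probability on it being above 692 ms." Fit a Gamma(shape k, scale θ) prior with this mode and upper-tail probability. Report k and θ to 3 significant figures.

Gamma(k,θ) with k>1 has mode (k−1)θ, so θ = 148/(k−1).
Need P(X < 692) = 0.95 with θ tied to k this way. Start at k = 2, θ = 148: P(X<692) ≈ 0.947.
Too low — raise k to concentrate. Iterating converges to k ≈ 2.02.
Then θ = 148/(2.02−1) ≈ 145.

k ≈ 2.02, θ ≈ 145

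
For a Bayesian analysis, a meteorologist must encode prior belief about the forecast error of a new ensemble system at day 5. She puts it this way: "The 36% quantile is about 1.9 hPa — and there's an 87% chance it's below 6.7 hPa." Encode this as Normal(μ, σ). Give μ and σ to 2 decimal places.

μ = 3.06, σ = 3.23

The p-quantile of Normal(μ,σ) is μ + z_p·σ, with z_{0.36} = -0.3585 and z_{0.87} = 1.126.
Eliminate σ: μ = (z₂·x₁ − z₁·x₂)/(z₂ − z₁) = (1.126·1.9 − (-0.3585)·6.7)/1.485 = 3.06.
Then σ = (x₂ − x₁)/(z₂ − z₁) = (6.7 − 1.9)/1.485 = 3.23.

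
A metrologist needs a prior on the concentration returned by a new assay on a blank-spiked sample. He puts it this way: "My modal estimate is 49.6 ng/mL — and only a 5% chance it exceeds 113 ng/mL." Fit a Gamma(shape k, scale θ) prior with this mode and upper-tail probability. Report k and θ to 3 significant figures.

Gamma(k,θ) with k>1 has mode (k−1)θ, so θ = 49.6/(k−1).
Need P(X < 113) = 0.95 with θ tied to k this way. Start at k = 2, θ = 49.6: P(X<113) ≈ 0.664.
Too low — raise k to concentrate. Iterating converges to k ≈ 5.05.
Then θ = 49.6/(5.05−1) ≈ 12.3.

k ≈ 5.05, θ ≈ 12.3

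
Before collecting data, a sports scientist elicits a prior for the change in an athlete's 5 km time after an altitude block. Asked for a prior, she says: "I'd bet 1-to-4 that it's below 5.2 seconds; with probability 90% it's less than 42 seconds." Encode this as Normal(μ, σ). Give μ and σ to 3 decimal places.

For Normal(μ,σ), the p-quantile is μ + z_p·σ. Here z_{0.2} = -0.8416, z_{0.9} = 1.282.
So 5.2 = μ − 0.8416σ and 42 = μ + 1.282σ.
Subtracting: σ = (42 − 5.2)/(1.282 − (-0.8416)) = 17.333.
Then μ = 5.2 − (-0.8416)·17.333 = 19.787.

μ = 19.787, σ = 17.333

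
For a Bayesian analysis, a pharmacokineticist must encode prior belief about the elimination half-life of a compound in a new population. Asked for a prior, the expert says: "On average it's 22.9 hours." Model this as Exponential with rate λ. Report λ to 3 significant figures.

Exponential mean = 1/λ, so λ = 1/22.9 = 0.0437.

λ ≈ 0.0437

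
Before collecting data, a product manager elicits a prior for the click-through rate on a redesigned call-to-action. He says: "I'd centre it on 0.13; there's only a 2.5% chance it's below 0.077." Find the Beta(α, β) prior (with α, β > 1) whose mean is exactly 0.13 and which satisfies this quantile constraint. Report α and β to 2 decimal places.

α ≈ 16.13, β ≈ 107.97

With mean 0.13 fixed, write α = 0.13s, β = 0.87s where s = α+β.
Need P(θ < 0.077) = 0.025 under Beta(0.13s, 0.87s). Normal approximation: (q−m)/√(m(1−m)/s) ≈ z_{0.025} = -1.96, so s ≈ 0.13·0.87·(-1.96)²/(0.077−0.13)² = 154.7.
At s = 154.7: P(θ<0.077) ≈ 0.014. Adjusting to match 0.025 gives s ≈ 124.10.
So α = 0.13·124.10 ≈ 16.13, β = 0.87·124.10 ≈ 107.97.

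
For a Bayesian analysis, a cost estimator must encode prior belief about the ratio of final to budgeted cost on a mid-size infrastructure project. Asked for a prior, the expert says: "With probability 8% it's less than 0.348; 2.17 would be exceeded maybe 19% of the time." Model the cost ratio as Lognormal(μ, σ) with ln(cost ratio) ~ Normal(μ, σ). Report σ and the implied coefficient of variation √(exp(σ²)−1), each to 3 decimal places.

If T ~ Lognormal(μ,σ) then ln T ~ Normal(μ,σ), so the p-quantile of ln T is μ + z_p·σ.
ln(0.348) = -1.056 and ln(2.17) = 0.7747; z_{0.08} = -1.405, z_{0.81} = 0.8779.
σ = (0.7747 − -1.056)/(0.8779 − (-1.405)) = 0.802.
μ = -1.056 − (-1.405)·0.802 = 0.071.
CV = √(exp(σ²)−1) = √(exp(0.6427)−1) = 0.950.

σ ≈ 0.802, CV ≈ 0.950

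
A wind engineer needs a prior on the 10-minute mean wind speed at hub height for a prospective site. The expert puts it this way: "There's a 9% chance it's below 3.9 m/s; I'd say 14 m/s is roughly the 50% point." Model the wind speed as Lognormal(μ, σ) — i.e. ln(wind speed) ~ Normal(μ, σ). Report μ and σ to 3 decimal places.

μ ≈ 2.639, σ ≈ 0.953

If T ~ Lognormal(μ,σ) then ln T ~ Normal(μ,σ), so the p-quantile of ln T is μ + z_p·σ.
ln(3.9) = 1.361 and ln(14) = 2.639; z_{0.09} = -1.341, z_{0.5} = 0.
σ = (2.639 − 1.361)/(0 − (-1.341)) = 0.953.
μ = 1.361 − (-1.341)·0.953 = 2.639.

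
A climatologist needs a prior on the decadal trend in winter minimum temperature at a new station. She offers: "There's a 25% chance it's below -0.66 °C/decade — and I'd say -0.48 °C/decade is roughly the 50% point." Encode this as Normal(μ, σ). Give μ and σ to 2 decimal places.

μ = -0.48, σ = 0.27

For Normal(μ,σ), the p-quantile is μ + z_p·σ. Here z_{0.25} = -0.6745, z_{0.5} = 0.
So -0.66 = μ − 0.6745σ and -0.48 = μ + 0σ.
Subtracting: σ = (-0.48 − -0.66)/(0 − (-0.6745)) = 0.27.
Then μ = -0.66 − (-0.6745)·0.27 = -0.48.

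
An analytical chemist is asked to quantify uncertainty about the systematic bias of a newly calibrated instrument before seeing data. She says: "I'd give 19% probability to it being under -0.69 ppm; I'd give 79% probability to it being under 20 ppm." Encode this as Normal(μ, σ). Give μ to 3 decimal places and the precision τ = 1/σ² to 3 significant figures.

For Normal(μ,σ), the p-quantile is μ + z_p·σ. Here z_{0.19} = -0.8779, z_{0.79} = 0.8064.
So -0.69 = μ − 0.8779σ and 20 = μ + 0.8064σ.
Subtracting: σ = (20 − -0.69)/(0.8064 − (-0.8779)) = 12.284.
Then μ = -0.69 − (-0.8779)·12.284 = 10.094.
Precision τ = 1/σ² = 1/12.28² = 0.00663.

μ = 10.094, τ = 0.00663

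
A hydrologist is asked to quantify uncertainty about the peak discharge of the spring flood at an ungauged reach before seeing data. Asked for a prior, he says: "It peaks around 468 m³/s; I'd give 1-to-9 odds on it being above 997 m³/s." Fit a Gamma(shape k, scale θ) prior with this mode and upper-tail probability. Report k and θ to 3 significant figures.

Gamma(k,θ) with k>1 has mode (k−1)θ, so θ = 468/(k−1).
Need P(X < 997) = 0.9 with θ tied to k this way. Start at k = 2, θ = 468: P(X<997) ≈ 0.628.
Too low — raise k to concentrate. Iterating converges to k ≈ 4.36.
Then θ = 468/(4.36−1) ≈ 139.

k ≈ 4.36, θ ≈ 139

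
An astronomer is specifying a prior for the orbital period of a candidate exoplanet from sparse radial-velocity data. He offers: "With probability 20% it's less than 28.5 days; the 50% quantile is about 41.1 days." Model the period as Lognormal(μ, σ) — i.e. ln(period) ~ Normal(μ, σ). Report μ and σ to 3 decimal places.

If T ~ Lognormal(μ,σ) then ln T ~ Normal(μ,σ), so the p-quantile of ln T is μ + z_p·σ.
ln(28.5) = 3.35 and ln(41.1) = 3.716; z_{0.2} = -0.8416, z_{0.5} = 0.
σ = (3.716 − 3.35)/(0 − (-0.8416)) = 0.435.
μ = 3.35 − (-0.8416)·0.435 = 3.716.

μ ≈ 3.716, σ ≈ 0.435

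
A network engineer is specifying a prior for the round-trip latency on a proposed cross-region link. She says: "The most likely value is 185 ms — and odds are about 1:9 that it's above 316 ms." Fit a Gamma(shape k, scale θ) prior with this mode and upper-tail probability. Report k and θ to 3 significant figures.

k ≈ 7.61, θ ≈ 28

Gamma(k,θ) with k>1 has mode (k−1)θ, so θ = 185/(k−1).
Need P(X < 316) = 0.9 with θ tied to k this way. Start at k = 2, θ = 185: P(X<316) ≈ 0.509.
Too low — raise k to concentrate. Iterating converges to k ≈ 7.61.
Then θ = 185/(7.61−1) ≈ 28.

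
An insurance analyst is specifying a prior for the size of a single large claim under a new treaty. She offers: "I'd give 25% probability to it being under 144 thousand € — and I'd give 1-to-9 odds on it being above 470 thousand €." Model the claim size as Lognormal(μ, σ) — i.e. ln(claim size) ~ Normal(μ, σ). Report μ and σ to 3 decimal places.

If T ~ Lognormal(μ,σ) then ln T ~ Normal(μ,σ), so the p-quantile of ln T is μ + z_p·σ.
ln(144) = 4.97 and ln(470) = 6.153; z_{0.25} = -0.6745, z_{0.9} = 1.282.
σ = (6.153 − 4.97)/(1.282 − (-0.6745)) = 0.605.
μ = 4.97 − (-0.6745)·0.605 = 5.378.

μ ≈ 5.378, σ ≈ 0.605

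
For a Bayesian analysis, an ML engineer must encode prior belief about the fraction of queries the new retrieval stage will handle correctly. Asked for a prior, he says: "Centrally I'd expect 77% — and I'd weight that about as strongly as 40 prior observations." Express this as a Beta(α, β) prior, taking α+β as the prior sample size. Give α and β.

α = 30.8, β = 9.2

Under the effective-sample-size interpretation, Beta(α, β) has prior mean α/(α+β) and prior sample size α+β.
So α+β = 40 and α/(α+β) = 0.77, giving α = 0.77·40 = 30.8 and β = 40 − 30.8 = 9.2.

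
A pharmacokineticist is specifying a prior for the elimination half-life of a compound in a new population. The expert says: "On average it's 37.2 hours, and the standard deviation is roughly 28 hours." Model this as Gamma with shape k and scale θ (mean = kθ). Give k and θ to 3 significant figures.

For Gamma(k, scale θ): mean = kθ, variance = kθ², so CV = 1/√k.
CV = SD/mean = 28/37.2 = 0.7527, hence k = 1/CV² = 1.77.
Then θ = mean/k = 37.2/1.77 = 21.1.

k ≈ 1.77, θ ≈ 21.1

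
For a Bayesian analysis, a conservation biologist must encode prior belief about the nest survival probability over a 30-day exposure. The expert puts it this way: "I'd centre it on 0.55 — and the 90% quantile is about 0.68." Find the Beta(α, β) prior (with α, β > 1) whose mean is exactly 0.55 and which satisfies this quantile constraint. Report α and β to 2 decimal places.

α ≈ 12.84, β ≈ 10.50

With mean 0.55 fixed, write α = 0.55s, β = 0.45s where s = α+β.
Need P(θ < 0.68) = 0.9 under Beta(0.55s, 0.45s). Normal approximation: (q−m)/√(m(1−m)/s) ≈ z_{0.9} = 1.28, so s ≈ 0.55·0.45·(1.28)²/(0.68−0.55)² = 24.1.
At s = 24.1: P(θ<0.68) ≈ 0.903. Adjusting to match 0.9 gives s ≈ 23.34.
So α = 0.55·23.34 ≈ 12.84, β = 0.45·23.34 ≈ 10.50.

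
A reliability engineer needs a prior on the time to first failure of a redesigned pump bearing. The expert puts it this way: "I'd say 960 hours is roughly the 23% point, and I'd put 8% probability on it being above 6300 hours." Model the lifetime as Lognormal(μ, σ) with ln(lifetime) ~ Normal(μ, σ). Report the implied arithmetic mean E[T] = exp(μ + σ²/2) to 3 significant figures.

If T ~ Lognormal(μ,σ) then ln T ~ Normal(μ,σ), so the p-quantile of ln T is μ + z_p·σ.
ln(960) = 6.867 and ln(6300) = 8.748; z_{0.23} = -0.7388, z_{0.92} = 1.405.
σ = (8.748 − 6.867)/(1.405 − (-0.7388)) = 0.878.
μ = 6.867 − (-0.7388)·0.878 = 7.515.
E[T] = exp(μ + σ²/2) = exp(7.515 + 0.3850) = 2700 hours.

E[T] ≈ 2700 hours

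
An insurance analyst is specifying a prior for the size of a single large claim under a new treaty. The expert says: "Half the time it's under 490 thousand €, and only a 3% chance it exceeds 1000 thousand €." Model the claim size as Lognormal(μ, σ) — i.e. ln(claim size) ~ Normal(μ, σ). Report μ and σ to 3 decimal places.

If T ~ Lognormal(μ,σ) then ln T ~ Normal(μ,σ), so the p-quantile of ln T is μ + z_p·σ.
ln(490) = 6.194 and ln(1000) = 6.908; z_{0.5} = 0, z_{0.97} = 1.881.
σ = (6.908 − 6.194)/(1.881 − (0)) = 0.379.
μ = 6.194 − (0)·0.379 = 6.194.

μ ≈ 6.194, σ ≈ 0.379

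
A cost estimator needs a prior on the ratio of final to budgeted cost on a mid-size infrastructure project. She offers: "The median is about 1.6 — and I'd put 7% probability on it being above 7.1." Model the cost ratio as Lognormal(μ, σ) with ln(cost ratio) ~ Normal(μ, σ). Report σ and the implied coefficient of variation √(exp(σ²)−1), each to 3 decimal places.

If T ~ Lognormal(μ,σ) then ln T ~ Normal(μ,σ), so the p-quantile of ln T is μ + z_p·σ.
ln(1.6) = 0.47 and ln(7.1) = 1.96; z_{0.5} = 0, z_{0.93} = 1.476.
σ = (1.96 − 0.47)/(1.476 − (0)) = 1.010.
μ = 0.47 − (0)·1.010 = 0.470.
CV = √(exp(σ²)−1) = √(exp(1.0195)−1) = 1.331.

σ ≈ 1.010, CV ≈ 1.331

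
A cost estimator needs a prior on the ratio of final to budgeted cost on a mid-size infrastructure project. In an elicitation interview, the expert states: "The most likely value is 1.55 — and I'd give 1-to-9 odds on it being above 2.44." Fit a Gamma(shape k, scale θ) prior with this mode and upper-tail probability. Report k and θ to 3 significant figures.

Gamma(k,θ) with k>1 has mode (k−1)θ, so θ = 1.55/(k−1).
Need P(X < 2.44) = 0.9 with θ tied to k this way. Start at k = 2, θ = 1.55: P(X<2.44) ≈ 0.467.
Too low — raise k to concentrate. Iterating converges to k ≈ 10.1.
Then θ = 1.55/(10.1−1) ≈ 0.17.

k ≈ 10.1, θ ≈ 0.17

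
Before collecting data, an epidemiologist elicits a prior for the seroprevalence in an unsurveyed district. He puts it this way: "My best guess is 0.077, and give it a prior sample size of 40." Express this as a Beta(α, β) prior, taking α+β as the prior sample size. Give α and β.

α = 3.08, β = 36.92

Under the effective-sample-size interpretation, Beta(α, β) has prior mean α/(α+β) and prior sample size α+β.
So α+β = 40 and α/(α+β) = 0.077, giving α = 0.077·40 = 3.08 and β = 40 − 3.08 = 36.92.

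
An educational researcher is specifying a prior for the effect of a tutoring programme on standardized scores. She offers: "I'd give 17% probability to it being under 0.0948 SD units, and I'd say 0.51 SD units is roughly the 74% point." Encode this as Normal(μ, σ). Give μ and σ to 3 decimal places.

μ = 0.343, σ = 0.260

For Normal(μ,σ), the p-quantile is μ + z_p·σ. Here z_{0.17} = -0.9542, z_{0.74} = 0.6433.
So 0.0948 = μ − 0.9542σ and 0.51 = μ + 0.6433σ.
Subtracting: σ = (0.51 − 0.0948)/(0.6433 − (-0.9542)) = 0.260.
Then μ = 0.0948 − (-0.9542)·0.260 = 0.343.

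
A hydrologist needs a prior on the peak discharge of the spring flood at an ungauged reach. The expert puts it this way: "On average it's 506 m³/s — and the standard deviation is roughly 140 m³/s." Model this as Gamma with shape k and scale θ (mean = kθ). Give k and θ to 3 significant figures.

k ≈ 13.1, θ ≈ 38.7

For Gamma(k, scale θ): mean = kθ, variance = kθ², so CV = 1/√k.
CV = SD/mean = 140/506 = 0.2767, hence k = 1/CV² = 13.1.
Then θ = mean/k = 506/13.1 = 38.7.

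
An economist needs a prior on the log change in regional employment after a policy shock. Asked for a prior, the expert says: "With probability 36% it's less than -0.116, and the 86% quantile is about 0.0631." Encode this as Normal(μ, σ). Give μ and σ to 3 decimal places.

μ = -0.071, σ = 0.124

The p-quantile of Normal(μ,σ) is μ + z_p·σ, with z_{0.36} = -0.3585 and z_{0.86} = 1.08.
Eliminate σ: μ = (z₂·x₁ − z₁·x₂)/(z₂ − z₁) = (1.08·-0.116 − (-0.3585)·0.0631)/1.439 = -0.071.
Then σ = (x₂ − x₁)/(z₂ − z₁) = (0.0631 − -0.116)/1.439 = 0.124.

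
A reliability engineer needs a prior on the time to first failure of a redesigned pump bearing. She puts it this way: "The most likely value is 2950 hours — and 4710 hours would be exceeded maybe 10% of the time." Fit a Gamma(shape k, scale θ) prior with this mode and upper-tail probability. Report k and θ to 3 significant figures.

k ≈ 9.58, θ ≈ 344

Gamma(k,θ) with k>1 has mode (k−1)θ, so θ = 2950/(k−1).
Need P(X < 4710) = 0.9 with θ tied to k this way. Start at k = 2, θ = 2950: P(X<4710) ≈ 0.474.
Too low — raise k to concentrate. Iterating converges to k ≈ 9.58.
Then θ = 2950/(9.58−1) ≈ 344.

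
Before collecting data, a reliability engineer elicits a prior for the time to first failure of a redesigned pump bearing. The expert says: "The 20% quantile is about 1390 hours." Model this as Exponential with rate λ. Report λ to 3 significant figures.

λ ≈ 0.000161

P(T < 1390.0) = 1 − e^(−λ·1390.0) = 0.2, so λ = −ln(1−0.2)/1390.0 = −ln(0.8)/1390.0 = 0.000161.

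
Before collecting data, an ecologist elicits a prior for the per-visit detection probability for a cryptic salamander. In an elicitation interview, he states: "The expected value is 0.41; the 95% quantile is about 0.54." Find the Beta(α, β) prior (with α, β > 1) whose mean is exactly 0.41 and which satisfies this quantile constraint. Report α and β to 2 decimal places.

α ≈ 16.17, β ≈ 23.27

With mean 0.41 fixed, write α = 0.41s, β = 0.59s where s = α+β.
Need P(θ < 0.54) = 0.95 under Beta(0.41s, 0.59s). Normal approximation: (q−m)/√(m(1−m)/s) ≈ z_{0.95} = 1.64, so s ≈ 0.41·0.59·(1.64)²/(0.54−0.41)² = 38.7.
At s = 38.7: P(θ<0.54) ≈ 0.948. Adjusting to match 0.95 gives s ≈ 39.43.
So α = 0.41·39.43 ≈ 16.17, β = 0.59·39.43 ≈ 23.27.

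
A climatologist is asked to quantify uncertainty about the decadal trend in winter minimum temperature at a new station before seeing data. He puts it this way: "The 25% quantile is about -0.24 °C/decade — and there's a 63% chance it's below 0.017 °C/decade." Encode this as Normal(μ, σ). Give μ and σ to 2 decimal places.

μ = -0.07, σ = 0.26

For Normal(μ,σ), the p-quantile is μ + z_p·σ. Here z_{0.25} = -0.6745, z_{0.63} = 0.3319.
So -0.24 = μ − 0.6745σ and 0.017 = μ + 0.3319σ.
Subtracting: σ = (0.017 − -0.24)/(0.3319 − (-0.6745)) = 0.26.
Then μ = -0.24 − (-0.6745)·0.26 = -0.07.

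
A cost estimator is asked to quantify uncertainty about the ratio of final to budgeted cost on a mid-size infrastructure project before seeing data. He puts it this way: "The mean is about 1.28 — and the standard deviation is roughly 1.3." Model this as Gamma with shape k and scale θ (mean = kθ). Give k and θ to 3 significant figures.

For Gamma(k, scale θ): mean = kθ, variance = kθ², so CV = 1/√k.
CV = SD/mean = 1.3/1.28 = 1.016, hence k = 1/CV² = 0.969.
Then θ = mean/k = 1.28/0.969 = 1.32.

k ≈ 0.969, θ ≈ 1.32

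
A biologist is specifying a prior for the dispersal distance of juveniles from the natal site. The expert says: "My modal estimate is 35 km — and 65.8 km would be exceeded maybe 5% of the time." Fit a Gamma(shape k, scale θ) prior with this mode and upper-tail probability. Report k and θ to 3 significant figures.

k ≈ 7.98, θ ≈ 5.01

Gamma(k,θ) with k>1 has mode (k−1)θ, so θ = 35/(k−1).
Need P(X < 65.8) = 0.95 with θ tied to k this way. Start at k = 2, θ = 35: P(X<65.8) ≈ 0.561.
Too low — raise k to concentrate. Iterating converges to k ≈ 7.98.
Then θ = 35/(7.98−1) ≈ 5.01.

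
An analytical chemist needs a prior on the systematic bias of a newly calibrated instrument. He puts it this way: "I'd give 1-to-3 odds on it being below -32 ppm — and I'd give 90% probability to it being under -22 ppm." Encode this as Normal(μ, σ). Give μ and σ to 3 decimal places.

The p-quantile of Normal(μ,σ) is μ + z_p·σ, with z_{0.25} = -0.6745 and z_{0.9} = 1.282.
Eliminate σ: μ = (z₂·x₁ − z₁·x₂)/(z₂ − z₁) = (1.282·-32 − (-0.6745)·-22)/1.956 = -28.552.
Then σ = (x₂ − x₁)/(z₂ − z₁) = (-22 − -32)/1.956 = 5.112.

μ = -28.552, σ = 5.112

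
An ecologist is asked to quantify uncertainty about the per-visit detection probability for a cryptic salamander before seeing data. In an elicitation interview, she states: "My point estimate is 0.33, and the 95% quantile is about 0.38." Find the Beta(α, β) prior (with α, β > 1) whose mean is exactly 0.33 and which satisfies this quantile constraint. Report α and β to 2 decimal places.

With mean 0.33 fixed, write α = 0.33s, β = 0.67s where s = α+β.
Need P(θ < 0.38) = 0.95 under Beta(0.33s, 0.67s). Normal approximation: (q−m)/√(m(1−m)/s) ≈ z_{0.95} = 1.64, so s ≈ 0.33·0.67·(1.64)²/(0.38−0.33)² = 239.3.
At s = 239.3: P(θ<0.38) ≈ 0.948. Adjusting to match 0.95 gives s ≈ 246.01.
So α = 0.33·246.01 ≈ 81.18, β = 0.67·246.01 ≈ 164.83.

α ≈ 81.18, β ≈ 164.83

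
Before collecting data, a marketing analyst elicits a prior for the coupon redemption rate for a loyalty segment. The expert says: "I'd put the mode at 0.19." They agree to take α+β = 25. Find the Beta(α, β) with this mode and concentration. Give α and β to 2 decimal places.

For α,β > 1 the Beta mode is (α−1)/(α+β−2). With α+β = 25, the mode is (α−1)/23.
Set (α−1)/23 = 0.19 → α = 1 + 0.19·23 = 5.37.
β = 25 − α = 19.63.

α = 5.37, β = 19.63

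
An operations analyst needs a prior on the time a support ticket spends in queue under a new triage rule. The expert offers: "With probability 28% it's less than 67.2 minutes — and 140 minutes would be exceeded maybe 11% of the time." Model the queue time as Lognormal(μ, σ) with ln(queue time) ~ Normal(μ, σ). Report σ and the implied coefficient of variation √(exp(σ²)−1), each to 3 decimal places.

If T ~ Lognormal(μ,σ) then ln T ~ Normal(μ,σ), so the p-quantile of ln T is μ + z_p·σ.
ln(67.2) = 4.208 and ln(140) = 4.942; z_{0.28} = -0.5828, z_{0.89} = 1.227.
σ = (4.942 − 4.208)/(1.227 − (-0.5828)) = 0.406.
μ = 4.208 − (-0.5828)·0.406 = 4.444.
CV = √(exp(σ²)−1) = √(exp(0.1646)−1) = 0.423.

σ ≈ 0.406, CV ≈ 0.423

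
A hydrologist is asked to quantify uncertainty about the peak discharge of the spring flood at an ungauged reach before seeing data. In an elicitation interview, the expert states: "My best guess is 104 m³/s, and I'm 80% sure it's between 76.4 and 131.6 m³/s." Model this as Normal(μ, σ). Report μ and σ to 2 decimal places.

A symmetric 80% interval runs μ ± z·σ with z = 1.282.
Half-width = 27.6, so σ = 27.6/1.282 = 21.54.
μ is the stated best guess, 104.00.

μ = 104.00, σ = 21.54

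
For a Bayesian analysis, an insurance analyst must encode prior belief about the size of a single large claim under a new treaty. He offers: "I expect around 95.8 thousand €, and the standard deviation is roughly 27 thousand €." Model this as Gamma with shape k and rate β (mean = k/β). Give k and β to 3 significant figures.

k ≈ 12.6, β ≈ 0.131

For Gamma(k, rate β): mean = k/β, variance = k/β², so CV = 1/√k.
CV = SD/mean = 27/95.8 = 0.2818, hence k = 1/CV² = 12.6.
Then β = k/mean = 12.6/95.8 = 0.131.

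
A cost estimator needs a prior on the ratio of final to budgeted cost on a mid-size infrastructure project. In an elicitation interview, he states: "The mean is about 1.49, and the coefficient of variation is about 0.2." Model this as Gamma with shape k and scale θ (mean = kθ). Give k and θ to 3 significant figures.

k ≈ 25, θ ≈ 0.0596

For Gamma(k, scale θ): mean = kθ, variance = kθ², so CV = 1/√k.
CV = 0.2, hence k = 1/CV² = 25.
Then θ = mean/k = 1.49/25 = 0.0596.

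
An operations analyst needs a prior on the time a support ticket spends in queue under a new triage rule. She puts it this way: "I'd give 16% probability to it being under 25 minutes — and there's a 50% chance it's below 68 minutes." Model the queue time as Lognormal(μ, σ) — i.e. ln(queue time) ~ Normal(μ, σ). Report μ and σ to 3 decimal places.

μ ≈ 4.220, σ ≈ 1.006

If T ~ Lognormal(μ,σ) then ln T ~ Normal(μ,σ), so the p-quantile of ln T is μ + z_p·σ.
ln(25) = 3.219 and ln(68) = 4.22; z_{0.16} = -0.9945, z_{0.5} = 0.
σ = (4.22 − 3.219)/(0 − (-0.9945)) = 1.006.
μ = 3.219 − (-0.9945)·1.006 = 4.220.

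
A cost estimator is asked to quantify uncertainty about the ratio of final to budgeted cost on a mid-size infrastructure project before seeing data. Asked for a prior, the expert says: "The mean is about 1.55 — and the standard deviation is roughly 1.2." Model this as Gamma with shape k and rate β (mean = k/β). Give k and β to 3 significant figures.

k ≈ 1.67, β ≈ 1.08

For Gamma(k, rate β): mean = k/β, variance = k/β², so CV = 1/√k.
CV = SD/mean = 1.2/1.55 = 0.7742, hence k = 1/CV² = 1.67.
Then β = k/mean = 1.67/1.55 = 1.08.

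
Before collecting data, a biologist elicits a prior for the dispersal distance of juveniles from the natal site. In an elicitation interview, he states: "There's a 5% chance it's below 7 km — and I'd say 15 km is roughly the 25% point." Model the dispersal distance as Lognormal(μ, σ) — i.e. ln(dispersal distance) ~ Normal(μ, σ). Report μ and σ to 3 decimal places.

μ ≈ 3.238, σ ≈ 0.785

If T ~ Lognormal(μ,σ) then ln T ~ Normal(μ,σ), so the p-quantile of ln T is μ + z_p·σ.
ln(7) = 1.946 and ln(15) = 2.708; z_{0.05} = -1.645, z_{0.25} = -0.6745.
σ = (2.708 − 1.946)/(-0.6745 − (-1.645)) = 0.785.
μ = 1.946 − (-1.645)·0.785 = 3.238.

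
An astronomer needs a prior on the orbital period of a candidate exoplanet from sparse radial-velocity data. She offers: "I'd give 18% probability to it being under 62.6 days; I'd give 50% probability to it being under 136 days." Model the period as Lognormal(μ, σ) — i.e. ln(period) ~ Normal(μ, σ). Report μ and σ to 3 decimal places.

μ ≈ 4.913, σ ≈ 0.848

If T ~ Lognormal(μ,σ) then ln T ~ Normal(μ,σ), so the p-quantile of ln T is μ + z_p·σ.
ln(62.6) = 4.137 and ln(136) = 4.913; z_{0.18} = -0.9154, z_{0.5} = 0.
σ = (4.913 − 4.137)/(0 − (-0.9154)) = 0.848.
μ = 4.137 − (-0.9154)·0.848 = 4.913.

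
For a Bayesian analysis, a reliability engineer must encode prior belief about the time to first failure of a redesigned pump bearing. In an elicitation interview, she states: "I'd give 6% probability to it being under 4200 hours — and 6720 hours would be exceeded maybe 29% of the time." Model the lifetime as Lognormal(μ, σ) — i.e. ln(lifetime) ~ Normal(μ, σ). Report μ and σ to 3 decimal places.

If T ~ Lognormal(μ,σ) then ln T ~ Normal(μ,σ), so the p-quantile of ln T is μ + z_p·σ.
ln(4200) = 8.343 and ln(6720) = 8.813; z_{0.06} = -1.555, z_{0.71} = 0.5534.
σ = (8.813 − 8.343)/(0.5534 − (-1.555)) = 0.223.
μ = 8.343 − (-1.555)·0.223 = 8.689.

μ ≈ 8.689, σ ≈ 0.223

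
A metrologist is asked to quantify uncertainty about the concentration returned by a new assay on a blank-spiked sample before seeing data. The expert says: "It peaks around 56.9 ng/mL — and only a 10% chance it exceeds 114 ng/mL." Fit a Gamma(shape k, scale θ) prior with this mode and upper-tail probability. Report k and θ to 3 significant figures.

k ≈ 4.97, θ ≈ 14.3

Gamma(k,θ) with k>1 has mode (k−1)θ, so θ = 56.9/(k−1).
Need P(X < 114) = 0.9 with θ tied to k this way. Start at k = 2, θ = 56.9: P(X<114) ≈ 0.595.
Too low — raise k to concentrate. Iterating converges to k ≈ 4.97.
Then θ = 56.9/(4.97−1) ≈ 14.3.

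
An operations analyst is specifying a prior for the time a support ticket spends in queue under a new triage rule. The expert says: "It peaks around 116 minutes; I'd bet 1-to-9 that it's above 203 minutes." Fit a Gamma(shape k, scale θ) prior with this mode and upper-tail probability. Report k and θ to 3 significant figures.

Gamma(k,θ) with k>1 has mode (k−1)θ, so θ = 116/(k−1).
Need P(X < 203) = 0.9 with θ tied to k this way. Start at k = 2, θ = 116: P(X<203) ≈ 0.522.
Too low — raise k to concentrate. Iterating converges to k ≈ 7.06.
Then θ = 116/(7.06−1) ≈ 19.1.

k ≈ 7.06, θ ≈ 19.1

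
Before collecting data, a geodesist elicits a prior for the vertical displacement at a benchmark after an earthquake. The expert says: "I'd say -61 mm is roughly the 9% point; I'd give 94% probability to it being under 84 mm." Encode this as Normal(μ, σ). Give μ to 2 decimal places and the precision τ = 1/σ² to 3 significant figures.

The p-quantile of Normal(μ,σ) is μ + z_p·σ, with z_{0.09} = -1.341 and z_{0.94} = 1.555.
Eliminate σ: μ = (z₂·x₁ − z₁·x₂)/(z₂ − z₁) = (1.555·-61 − (-1.341)·84)/2.896 = 6.14.
Then σ = (x₂ − x₁)/(z₂ − z₁) = (84 − -61)/2.896 = 50.08.
Precision τ = 1/σ² = 1/50.08² = 0.000399.

μ = 6.14, τ = 0.000399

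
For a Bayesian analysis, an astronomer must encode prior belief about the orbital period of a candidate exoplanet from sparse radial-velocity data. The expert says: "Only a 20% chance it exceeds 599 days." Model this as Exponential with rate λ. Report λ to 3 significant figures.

λ ≈ 0.00269

P(T > 599.0) = e^(−λ·599.0) = 0.2, so λ = −ln(0.2)/599.0 = 0.00269.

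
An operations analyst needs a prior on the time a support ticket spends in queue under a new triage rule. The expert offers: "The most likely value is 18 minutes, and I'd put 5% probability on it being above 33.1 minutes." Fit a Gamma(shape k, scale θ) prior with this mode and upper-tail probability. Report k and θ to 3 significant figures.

Gamma(k,θ) with k>1 has mode (k−1)θ, so θ = 18/(k−1).
Need P(X < 33.1) = 0.95 with θ tied to k this way. Start at k = 2, θ = 18: P(X<33.1) ≈ 0.549.
Too low — raise k to concentrate. Iterating converges to k ≈ 8.5.
Then θ = 18/(8.5−1) ≈ 2.4.

k ≈ 8.5, θ ≈ 2.4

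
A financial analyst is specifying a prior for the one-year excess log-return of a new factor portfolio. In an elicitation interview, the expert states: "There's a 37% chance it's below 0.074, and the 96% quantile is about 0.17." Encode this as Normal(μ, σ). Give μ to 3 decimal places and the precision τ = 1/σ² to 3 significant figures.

The p-quantile of Normal(μ,σ) is μ + z_p·σ, with z_{0.37} = -0.3319 and z_{0.96} = 1.751.
Eliminate σ: μ = (z₂·x₁ − z₁·x₂)/(z₂ − z₁) = (1.751·0.074 − (-0.3319)·0.17)/2.083 = 0.089.
Then σ = (x₂ − x₁)/(z₂ − z₁) = (0.17 − 0.074)/2.083 = 0.046.
Precision τ = 1/σ² = 1/0.0461² = 471.

μ = 0.089, τ = 471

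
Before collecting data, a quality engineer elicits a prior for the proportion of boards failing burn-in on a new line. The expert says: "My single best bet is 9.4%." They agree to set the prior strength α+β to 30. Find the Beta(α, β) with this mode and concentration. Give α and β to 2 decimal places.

For α,β > 1 the Beta mode is (α−1)/(α+β−2). With α+β = 30, the mode is (α−1)/28.
Set (α−1)/28 = 0.094 → α = 1 + 0.094·28 = 3.63.
β = 30 − α = 26.37.

α = 3.63, β = 26.37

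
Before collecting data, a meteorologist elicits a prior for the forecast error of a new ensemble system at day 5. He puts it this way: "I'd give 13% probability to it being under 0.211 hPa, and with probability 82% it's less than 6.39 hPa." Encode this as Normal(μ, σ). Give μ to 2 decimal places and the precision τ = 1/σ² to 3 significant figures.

μ = 3.62, τ = 0.109

The p-quantile of Normal(μ,σ) is μ + z_p·σ, with z_{0.13} = -1.126 and z_{0.82} = 0.9154.
Eliminate σ: μ = (z₂·x₁ − z₁·x₂)/(z₂ − z₁) = (0.9154·0.211 − (-1.126)·6.39)/2.042 = 3.62.
Then σ = (x₂ − x₁)/(z₂ − z₁) = (6.39 − 0.211)/2.042 = 3.03.
Precision τ = 1/σ² = 1/3.026² = 0.109.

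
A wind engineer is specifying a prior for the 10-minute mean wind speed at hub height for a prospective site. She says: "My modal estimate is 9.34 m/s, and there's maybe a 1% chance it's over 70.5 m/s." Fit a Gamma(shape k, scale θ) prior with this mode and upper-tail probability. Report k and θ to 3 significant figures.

Gamma(k,θ) with k>1 has mode (k−1)θ, so θ = 9.34/(k−1).
Need P(X < 70.5) = 0.99 with θ tied to k this way. Start at k = 2, θ = 9.34: P(X<70.5) ≈ 0.995.
Too high — lower k to spread out. Iterating converges to k ≈ 1.84.
Then θ = 9.34/(1.84−1) ≈ 11.1.

k ≈ 1.84, θ ≈ 11.1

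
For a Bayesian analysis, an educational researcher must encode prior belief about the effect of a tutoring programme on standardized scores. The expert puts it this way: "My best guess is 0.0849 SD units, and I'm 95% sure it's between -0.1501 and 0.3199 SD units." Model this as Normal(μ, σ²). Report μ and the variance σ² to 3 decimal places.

μ = 0.085, σ² = 0.014

A symmetric 95% interval runs μ ± z·σ with z = 1.96.
Half-width = 0.235, so σ = 0.235/1.96 = 0.1199 and σ² = 0.014.
μ is the stated best guess, 0.085.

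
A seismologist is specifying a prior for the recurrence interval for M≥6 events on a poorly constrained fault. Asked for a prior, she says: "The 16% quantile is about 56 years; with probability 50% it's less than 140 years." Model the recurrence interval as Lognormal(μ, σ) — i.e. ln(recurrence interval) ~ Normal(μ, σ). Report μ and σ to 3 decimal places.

If T ~ Lognormal(μ,σ) then ln T ~ Normal(μ,σ), so the p-quantile of ln T is μ + z_p·σ.
ln(56) = 4.025 and ln(140) = 4.942; z_{0.16} = -0.9945, z_{0.5} = 0.
σ = (4.942 − 4.025)/(0 − (-0.9945)) = 0.921.
μ = 4.025 − (-0.9945)·0.921 = 4.942.

μ ≈ 4.942, σ ≈ 0.921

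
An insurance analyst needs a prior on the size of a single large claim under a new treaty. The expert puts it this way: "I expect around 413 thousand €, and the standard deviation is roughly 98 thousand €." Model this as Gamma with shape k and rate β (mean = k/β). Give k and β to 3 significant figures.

k ≈ 17.8, β ≈ 0.043

For Gamma(k, rate β): mean = k/β, variance = k/β², so CV = 1/√k.
CV = SD/mean = 98/413 = 0.2373, hence k = 1/CV² = 17.8.
Then β = k/mean = 17.8/413 = 0.043.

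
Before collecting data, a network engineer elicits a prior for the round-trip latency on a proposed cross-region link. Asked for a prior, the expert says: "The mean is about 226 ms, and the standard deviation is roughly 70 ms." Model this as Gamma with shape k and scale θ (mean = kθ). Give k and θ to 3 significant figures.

k ≈ 10.4, θ ≈ 21.7

For Gamma(k, scale θ): mean = kθ, variance = kθ², so CV = 1/√k.
CV = SD/mean = 70/226 = 0.3097, hence k = 1/CV² = 10.4.
Then θ = mean/k = 226/10.4 = 21.7.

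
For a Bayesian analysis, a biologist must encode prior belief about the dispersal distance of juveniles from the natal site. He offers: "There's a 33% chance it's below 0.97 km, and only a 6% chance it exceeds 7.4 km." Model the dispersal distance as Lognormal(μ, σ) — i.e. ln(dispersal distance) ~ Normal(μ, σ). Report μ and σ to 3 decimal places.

If T ~ Lognormal(μ,σ) then ln T ~ Normal(μ,σ), so the p-quantile of ln T is μ + z_p·σ.
ln(0.97) = -0.03046 and ln(7.4) = 2.001; z_{0.33} = -0.4399, z_{0.94} = 1.555.
σ = (2.001 − -0.03046)/(1.555 − (-0.4399)) = 1.019.
μ = -0.03046 − (-0.4399)·1.019 = 0.418.

μ ≈ 0.418, σ ≈ 1.019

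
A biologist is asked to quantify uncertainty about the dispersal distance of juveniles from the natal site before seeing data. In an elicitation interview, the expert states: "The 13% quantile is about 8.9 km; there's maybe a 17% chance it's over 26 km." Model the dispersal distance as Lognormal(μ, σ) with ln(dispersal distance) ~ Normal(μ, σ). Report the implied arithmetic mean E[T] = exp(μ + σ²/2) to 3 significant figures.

If T ~ Lognormal(μ,σ) then ln T ~ Normal(μ,σ), so the p-quantile of ln T is μ + z_p·σ.
ln(8.9) = 2.186 and ln(26) = 3.258; z_{0.13} = -1.126, z_{0.83} = 0.9542.
σ = (3.258 − 2.186)/(0.9542 − (-1.126)) = 0.515.
μ = 2.186 − (-1.126)·0.515 = 2.766.
E[T] = exp(μ + σ²/2) = exp(2.766 + 0.1328) = 18.2 km.

E[T] ≈ 18.2 km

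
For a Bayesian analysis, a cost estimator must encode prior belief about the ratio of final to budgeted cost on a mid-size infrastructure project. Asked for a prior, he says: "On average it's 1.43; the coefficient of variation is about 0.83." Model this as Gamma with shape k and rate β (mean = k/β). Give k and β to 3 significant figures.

k ≈ 1.45, β ≈ 1.02

For Gamma(k, rate β): mean = k/β, variance = k/β², so CV = 1/√k.
CV = 0.83, hence k = 1/CV² = 1.45.
Then β = k/mean = 1.45/1.43 = 1.02.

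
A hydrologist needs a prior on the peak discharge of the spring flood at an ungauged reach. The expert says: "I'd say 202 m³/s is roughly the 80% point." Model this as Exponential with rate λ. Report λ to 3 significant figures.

P(T < 202.0) = 1 − e^(−λ·202.0) = 0.8, so λ = −ln(1−0.8)/202.0 = −ln(0.2)/202.0 = 0.00797.

λ ≈ 0.00797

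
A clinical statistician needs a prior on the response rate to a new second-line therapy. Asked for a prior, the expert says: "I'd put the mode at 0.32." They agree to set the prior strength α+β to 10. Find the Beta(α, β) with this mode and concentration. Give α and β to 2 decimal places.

α = 3.56, β = 6.44

For α,β > 1 the Beta mode is (α−1)/(α+β−2). With α+β = 10, the mode is (α−1)/8.
Set (α−1)/8 = 0.32 → α = 1 + 0.32·8 = 3.56.
β = 10 − α = 6.44.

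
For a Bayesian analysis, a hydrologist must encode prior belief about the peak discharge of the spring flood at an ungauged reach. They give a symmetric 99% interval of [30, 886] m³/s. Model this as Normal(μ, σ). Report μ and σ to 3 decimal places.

A symmetric 99% interval runs μ ± z·σ with z = 2.576.
Half-width = 428, so σ = 428/2.576 = 166.160.
μ is the interval midpoint, 458.000.

μ = 458.000, σ = 166.160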